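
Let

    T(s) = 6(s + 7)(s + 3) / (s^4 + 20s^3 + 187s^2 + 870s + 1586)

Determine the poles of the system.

The poles are the roots of the denominator s^4 + 20s^3 + 187s^2 + 870s + 1586 = 0.
No real roots exist; factor into two real quadratics: (s^2 + 10s + 61)(s^2 + 10s + 26) = 0.
Each quadratic gives a conjugate pair via the quadratic formula.

s = -5 + 6j, -5 - 6j, -5 + j, -5 - j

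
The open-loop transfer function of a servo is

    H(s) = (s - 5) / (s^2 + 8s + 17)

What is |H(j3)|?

|H(j3)| ≈ 0.2305

Substitute s = j3: numerator = -5 + j3, denominator = 8 + j24.
|H(j3)| = |-5 + j3| / |8 + j24| = 5.8310 / 25.298 ≈ 0.2305.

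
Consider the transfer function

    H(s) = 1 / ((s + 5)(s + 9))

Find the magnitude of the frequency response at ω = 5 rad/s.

Substitute s = j5: numerator = 1, denominator = 20 + j70.
|H(j5)| = |1| / |20 + j70| = 1 / 72.801 ≈ 0.01374.

|H(j5)| ≈ 0.01374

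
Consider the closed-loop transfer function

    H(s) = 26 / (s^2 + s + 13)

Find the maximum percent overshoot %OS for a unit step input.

%OS ≈ 64.4%

Comparing s^2 + s + 13 to s^2 + 2ζωₙs + ωₙ²: ωₙ = √13 ≈ 3.606 rad/s and ζ = 1/(2·√13) ≈ 0.1387.
%OS = 100·exp(−πζ/√(1−ζ²)) = 100·exp(−π·0.1387/√(1−0.1387²)) ≈ 64.4%.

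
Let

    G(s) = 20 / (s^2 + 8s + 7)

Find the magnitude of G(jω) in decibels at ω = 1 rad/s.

Substitute s = j1: numerator = 20, denominator = 6 + j8.
|G(j1)| = |20| / |6 + j8| = 20 / 10 = 2.
In decibels: 20·log₁₀(2) ≈ 6.02 dB.

|G(j1)|_dB ≈ 6.02 dB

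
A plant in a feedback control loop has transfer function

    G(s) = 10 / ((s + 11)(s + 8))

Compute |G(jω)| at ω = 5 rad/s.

Substitute s = j5: numerator = 10, denominator = 63 + j95.
|G(j5)| = |10| / |63 + j95| = 10 / 113.99 ≈ 0.08773.

|G(j5)| ≈ 0.08773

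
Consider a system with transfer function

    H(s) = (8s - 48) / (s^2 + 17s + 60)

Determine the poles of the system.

s = -12, -5

The poles are the roots of the denominator s^2 + 17s + 60 = 0.
Factoring: (s + 12)(s + 5) = 0, so s = -12 and s = -5.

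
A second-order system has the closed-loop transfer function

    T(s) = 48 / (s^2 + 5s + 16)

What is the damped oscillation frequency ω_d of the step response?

ω_d ≈ 3.122 rad/s

Comparing s^2 + 5s + 16 to s^2 + 2ζωₙs + ωₙ²: ωₙ = 4 rad/s and ζ = 5/(2·4) = 0.625.
ζωₙ = 5/2 = 2.5, so ω_d = ωₙ√(1−ζ²) = √(ωₙ² − (ζωₙ)²) = √(16 − 2.5²) = √9.75 ≈ 3.122 rad/s.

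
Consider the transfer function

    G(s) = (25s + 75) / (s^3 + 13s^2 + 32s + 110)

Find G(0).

G(0) = 15/22 ≈ 0.6818

Set s = 0: G(0) = (75) / (110) = 15/22.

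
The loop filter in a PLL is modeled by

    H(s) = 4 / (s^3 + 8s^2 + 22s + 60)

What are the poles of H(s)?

s = -1 ± 3j, -6

The poles are the roots of the denominator s^3 + 8s^2 + 22s + 60 = 0.
Trying s = -6: the polynomial evaluates to 0, so (s + 6) is a factor.
Dividing out leaves s^2 + 2s + 10 = 0.
The quadratic formula then gives s = -1 ± 3j.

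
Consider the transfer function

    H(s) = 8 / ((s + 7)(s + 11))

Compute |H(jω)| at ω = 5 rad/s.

|H(j5)| ≈ 0.07697

Substitute s = j5: numerator = 8, denominator = 52 + j90.
|H(j5)| = |8| / |52 + j90| = 8 / 103.94 ≈ 0.07697.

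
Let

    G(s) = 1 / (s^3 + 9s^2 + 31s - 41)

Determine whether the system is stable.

The denominator s^3 + 9s^2 + 31s - 41 factors as (s^2 + 10s + 41)(s - 1), giving poles at s = -5 + 4j, -5 - 4j, 1.
Since the pole(s) at s = 1 lie in the right half-plane, the system is unstable.

unstable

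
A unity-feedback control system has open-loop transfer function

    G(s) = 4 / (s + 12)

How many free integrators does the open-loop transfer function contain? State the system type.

Type 0

The denominator has no factor of s at the origin — no free integrator — so this is a Type 0 system.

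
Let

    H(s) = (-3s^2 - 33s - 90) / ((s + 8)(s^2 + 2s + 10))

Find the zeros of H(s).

s = -6, -5

Set the numerator to zero: -3s^2 - 33s - 90 = 0, i.e. -3·(s^2 + 11s + 30) = 0.
Factoring: (s + 6)(s + 5) = 0.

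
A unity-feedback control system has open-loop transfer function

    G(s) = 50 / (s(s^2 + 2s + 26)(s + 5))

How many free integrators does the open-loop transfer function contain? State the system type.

The denominator has 1 factor of s at the origin (free integrator), so this is a Type 1 system.

Type 1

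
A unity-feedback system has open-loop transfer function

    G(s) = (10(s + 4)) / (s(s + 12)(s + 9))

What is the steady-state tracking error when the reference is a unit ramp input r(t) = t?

G(s) has one pole at the origin.
This is a Type 1 system. Kv = lim_{s→0} s·G(s) = 40/108 = 10/27.
e_ss = 1/Kv = 1/(10/27) = 27/10 ≈ 2.700.

e_ss = 2.700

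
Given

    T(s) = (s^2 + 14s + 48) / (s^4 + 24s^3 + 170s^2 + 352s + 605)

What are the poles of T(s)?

The poles are the roots of the denominator s^4 + 24s^3 + 170s^2 + 352s + 605 = 0.
Trying s = -11: the polynomial evaluates to 0, so (s + 11) is a factor.
Dividing out leaves s^3 + 13s^2 + 27s + 55 = 0.
This factors further as (s^2 + 2s + 5)(s + 11) = 0.

s = -1 + 2j, -1 - 2j, -11, -11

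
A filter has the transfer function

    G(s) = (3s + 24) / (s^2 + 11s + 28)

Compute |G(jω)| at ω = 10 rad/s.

|G(j10)| ≈ 0.2922

Substitute s = j10: numerator = 24 + j30, denominator = -72 + j110.
|G(j10)| = |24 + j30| / |-72 + j110| = 38.419 / 131.47 ≈ 0.2922.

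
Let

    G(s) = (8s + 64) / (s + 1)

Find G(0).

G(0) = 64

Set s = 0: G(0) = (64) / (1) = 64.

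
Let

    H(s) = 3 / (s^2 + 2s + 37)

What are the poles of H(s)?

The poles are the roots of the denominator s^2 + 2s + 37 = 0.
Using the quadratic formula: s = (-2 ± √(-144))/2 = -1 ± 6j.

s = -1 + 6j, -1 - 6j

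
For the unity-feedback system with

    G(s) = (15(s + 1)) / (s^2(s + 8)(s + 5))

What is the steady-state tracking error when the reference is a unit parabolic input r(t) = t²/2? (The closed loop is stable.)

G(s) has 2 poles at the origin.
This is a Type 2 system. Ka = lim_{s→0} s^2·G(s) = 15/40 = 3/8.
e_ss = 1/Ka = 1/(3/8) = 8/3 ≈ 2.667.

e_ss = 2.667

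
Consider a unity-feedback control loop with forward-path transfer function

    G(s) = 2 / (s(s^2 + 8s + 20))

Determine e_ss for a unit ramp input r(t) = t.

G(s) has one pole at the origin.
This is a Type 1 system. Kv = lim_{s→0} s·G(s) = 2/20 = 1/10.
e_ss = 1/Kv = 1/(1/10) = 10.

e_ss = 10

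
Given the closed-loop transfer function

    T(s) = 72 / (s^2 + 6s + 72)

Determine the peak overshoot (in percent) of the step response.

%OS ≈ 30.5%

Comparing s^2 + 6s + 72 to s^2 + 2ζωₙs + ωₙ²: ωₙ = √72 ≈ 8.485 rad/s and ζ = 6/(2·√72) ≈ 0.3536.
%OS = 100·exp(−πζ/√(1−ζ²)) = 100·exp(−π·0.3536/√(1−0.3536²)) ≈ 30.5%.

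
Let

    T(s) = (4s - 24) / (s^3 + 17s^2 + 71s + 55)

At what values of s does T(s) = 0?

Set the numerator to zero: 4s - 24 = 0, i.e. 4·(s - 6) = 0.
So s = 6.

s = 6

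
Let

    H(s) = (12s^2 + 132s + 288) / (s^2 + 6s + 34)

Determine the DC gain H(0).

Set s = 0: H(0) = (288) / (34) = 144/17.

H(0) = 144/17 ≈ 8.471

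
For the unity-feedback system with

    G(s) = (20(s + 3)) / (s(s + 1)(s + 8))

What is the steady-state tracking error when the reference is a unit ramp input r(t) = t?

G(s) has one pole at the origin.
This is a Type 1 system. Kv = lim_{s→0} s·G(s) = 60/8 = 15/2.
e_ss = 1/Kv = 1/(15/2) = 2/15 ≈ 0.1333.

e_ss = 0.1333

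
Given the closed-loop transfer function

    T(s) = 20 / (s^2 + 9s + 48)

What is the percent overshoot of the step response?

%OS ≈ 6.83%

Comparing s^2 + 9s + 48 to s^2 + 2ζωₙs + ωₙ²: ωₙ = √48 ≈ 6.928 rad/s and ζ = 9/(2·√48) ≈ 0.6495.
%OS = 100·exp(−πζ/√(1−ζ²)) = 100·exp(−π·0.6495/√(1−0.6495²)) ≈ 6.83%.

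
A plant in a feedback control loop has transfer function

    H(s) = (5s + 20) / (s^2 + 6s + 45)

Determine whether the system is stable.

stable

The denominator s^2 + 6s + 45 factors as (s^2 + 6s + 45), giving poles at s = -3 + 6j, -3 - 6j.
Since all poles lie strictly in the left half-plane, the system is stable.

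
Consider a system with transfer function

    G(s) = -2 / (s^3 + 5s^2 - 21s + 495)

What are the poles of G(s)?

The poles are the roots of the denominator s^3 + 5s^2 - 21s + 495 = 0.
Trying s = -11: the polynomial evaluates to 0, so (s + 11) is a factor.
Dividing out leaves s^2 - 6s + 45 = 0.
The quadratic formula then gives s = 3 ± 6j.

s = 3 ± 6j, -11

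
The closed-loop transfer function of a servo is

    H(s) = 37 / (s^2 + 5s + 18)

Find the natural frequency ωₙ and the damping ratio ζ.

ωₙ ≈ 4.243 rad/s, ζ ≈ 0.5893

Compare the denominator to the standard form s^2 + 2ζωₙs + ωₙ².
ωₙ² = 18, so ωₙ = √18 ≈ 4.243 rad/s.
2ζωₙ = 5, so ζ = 5/(2·√18) ≈ 0.5893.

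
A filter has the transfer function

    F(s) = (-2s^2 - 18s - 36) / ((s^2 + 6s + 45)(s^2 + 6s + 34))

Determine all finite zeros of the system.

Set the numerator to zero: -2s^2 - 18s - 36 = 0, i.e. -2·(s^2 + 9s + 18) = 0.
Factoring: (s + 6)(s + 3) = 0.

s = -6, -3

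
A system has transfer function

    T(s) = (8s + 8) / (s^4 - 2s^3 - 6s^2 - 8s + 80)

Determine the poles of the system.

s = 3 ± j, -2 ± 2j

The poles are the roots of the denominator s^4 - 2s^3 - 6s^2 - 8s + 80 = 0.
No real roots exist; factor into two real quadratics: (s^2 - 6s + 10)(s^2 + 4s + 8) = 0.
Each quadratic gives a conjugate pair via the quadratic formula.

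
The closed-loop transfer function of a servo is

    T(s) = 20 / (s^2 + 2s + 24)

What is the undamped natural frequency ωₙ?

ωₙ ≈ 4.899 rad/s

Compare the denominator to the standard form s^2 + 2ζωₙs + ωₙ².
ωₙ² = 24, so ωₙ = √24 ≈ 4.899 rad/s.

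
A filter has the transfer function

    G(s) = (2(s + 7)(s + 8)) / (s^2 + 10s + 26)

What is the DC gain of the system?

Set s = 0: G(0) = (112) / (26) = 56/13.

G(0) = 56/13 ≈ 4.308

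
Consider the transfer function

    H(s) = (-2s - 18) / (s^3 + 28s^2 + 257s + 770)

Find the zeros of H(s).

Set the numerator to zero: -2s - 18 = 0, i.e. -2·(s + 9) = 0.
So s = -9.

s = -9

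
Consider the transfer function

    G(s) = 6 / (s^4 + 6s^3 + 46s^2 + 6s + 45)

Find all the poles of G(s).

The poles are the roots of the denominator s^4 + 6s^3 + 46s^2 + 6s + 45 = 0.
No real roots exist; factor into two real quadratics: (s^2 + 1)(s^2 + 6s + 45) = 0.
Each quadratic gives a conjugate pair via the quadratic formula.

s = ±j, -3 ± 6j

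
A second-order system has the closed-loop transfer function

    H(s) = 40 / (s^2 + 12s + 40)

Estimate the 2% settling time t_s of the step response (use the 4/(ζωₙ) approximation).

t_s ≈ 0.6667 s

Comparing s^2 + 12s + 40 to s^2 + 2ζωₙs + ωₙ²: ωₙ = √40 ≈ 6.325 rad/s and ζ = 12/(2·√40) ≈ 0.9487.
ζωₙ = 12/2 = 6, so t_s ≈ 4/(ζωₙ) = 4/6 ≈ 0.6667 s.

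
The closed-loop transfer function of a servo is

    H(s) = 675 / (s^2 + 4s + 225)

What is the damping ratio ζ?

Compare the denominator to the standard form s^2 + 2ζωₙs + ωₙ².
ωₙ² = 225, so ωₙ = 15 rad/s.
2ζωₙ = 4, so ζ = 4/(2·15) ≈ 0.1333.
With ζ = 0.1333 the response is underdamped.

ζ ≈ 0.1333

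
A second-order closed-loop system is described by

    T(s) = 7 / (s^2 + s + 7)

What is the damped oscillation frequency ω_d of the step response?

Comparing s^2 + s + 7 to s^2 + 2ζωₙs + ωₙ²: ωₙ = √7 ≈ 2.646 rad/s and ζ = 1/(2·√7) ≈ 0.1890.
ζωₙ = 1/2 = 0.5, so ω_d = ωₙ√(1−ζ²) = √(ωₙ² − (ζωₙ)²) = √(7 − 0.5²) = √6.75 ≈ 2.598 rad/s.

ω_d ≈ 2.598 rad/s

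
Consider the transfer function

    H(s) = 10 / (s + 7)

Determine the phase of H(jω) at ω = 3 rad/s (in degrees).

∠H(j3) ≈ -23.20°

At s = j3: numerator = 10, denominator = 7 + j3.
∠H = ∠num − ∠den = 0° − (23.199°) = -23.20°.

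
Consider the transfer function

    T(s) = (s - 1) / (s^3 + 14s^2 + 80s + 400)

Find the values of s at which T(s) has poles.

s = -2 + 6j, -2 - 6j, -10

The poles are the roots of the denominator s^3 + 14s^2 + 80s + 400 = 0.
Trying s = -10: the polynomial evaluates to 0, so (s + 10) is a factor.
Dividing out leaves s^2 + 4s + 40 = 0.
The quadratic formula then gives s = -2 ± 6j.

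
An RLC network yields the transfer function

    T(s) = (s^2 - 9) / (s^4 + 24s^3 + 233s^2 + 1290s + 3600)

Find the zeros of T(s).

Set the numerator to zero: s^2 - 9 = 0.
Factoring: (s + 3)(s - 3) = 0.

s = -3, 3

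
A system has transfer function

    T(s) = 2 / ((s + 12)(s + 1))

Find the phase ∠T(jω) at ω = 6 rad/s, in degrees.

At s = j6: numerator = 2, denominator = -24 + j78.
∠T = ∠num − ∠den = 0° − (107.10°) = -107.1°.

∠T(j6) ≈ -107.1°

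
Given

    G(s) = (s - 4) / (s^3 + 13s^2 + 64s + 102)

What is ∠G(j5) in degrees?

∠G(j5) ≈ -10.17°

At s = j5: numerator = -4 + j5, denominator = -223 + j195.
∠G = ∠num − ∠den = 128.66° − (138.83°) = -10.17°.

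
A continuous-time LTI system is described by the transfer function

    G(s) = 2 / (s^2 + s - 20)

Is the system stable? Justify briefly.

unstable

The denominator s^2 + s - 20 factors as (s + 5)(s - 4), giving poles at s = -5, 4.
Since the pole(s) at s = 4 lie in the right half-plane, the system is unstable.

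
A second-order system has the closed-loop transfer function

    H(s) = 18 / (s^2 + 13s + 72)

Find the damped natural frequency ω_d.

Comparing s^2 + 13s + 72 to s^2 + 2ζωₙs + ωₙ²: ωₙ = √72 ≈ 8.485 rad/s and ζ = 13/(2·√72) ≈ 0.7660.
ζωₙ = 13/2 = 6.5, so ω_d = ωₙ√(1−ζ²) = √(ωₙ² − (ζωₙ)²) = √(72 − 6.5²) = √29.75 ≈ 5.454 rad/s.

ω_d ≈ 5.454 rad/s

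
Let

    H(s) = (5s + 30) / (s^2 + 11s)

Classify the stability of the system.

The denominator s^2 + 11s factors as s(s + 11), giving poles at s = 0, -11.
Since the simple pole(s) at s = 0 lie on the jω-axis with none in the right half-plane, the system is marginally stable.

marginally stable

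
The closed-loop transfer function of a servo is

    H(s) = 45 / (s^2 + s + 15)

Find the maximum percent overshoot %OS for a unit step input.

%OS ≈ 66.4%

Comparing s^2 + s + 15 to s^2 + 2ζωₙs + ωₙ²: ωₙ = √15 ≈ 3.873 rad/s and ζ = 1/(2·√15) ≈ 0.1291.
%OS = 100·exp(−πζ/√(1−ζ²)) = 100·exp(−π·0.1291/√(1−0.1291²)) ≈ 66.4%.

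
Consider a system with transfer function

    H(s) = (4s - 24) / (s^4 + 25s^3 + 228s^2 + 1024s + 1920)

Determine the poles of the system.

The poles are the roots of the denominator s^4 + 25s^3 + 228s^2 + 1024s + 1920 = 0.
Trying s = -5: the polynomial evaluates to 0, so (s + 5) is a factor.
Dividing out leaves s^3 + 20s^2 + 128s + 384 = 0.
This factors further as (s^2 + 8s + 32)(s + 12) = 0.

s = -4 ± 4j, -5, -12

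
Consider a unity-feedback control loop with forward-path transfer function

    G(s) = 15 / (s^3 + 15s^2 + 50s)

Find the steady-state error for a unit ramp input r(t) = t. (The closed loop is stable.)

G(s) has one pole at the origin.
This is a Type 1 system. Kv = lim_{s→0} s·G(s) = 15/50 = 3/10.
e_ss = 1/Kv = 1/(3/10) = 10/3 ≈ 3.333.

e_ss = 3.333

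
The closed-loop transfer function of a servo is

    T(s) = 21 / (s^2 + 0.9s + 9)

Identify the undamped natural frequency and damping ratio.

Compare the denominator to the standard form s^2 + 2ζωₙs + ωₙ².
ωₙ² = 9, so ωₙ = 3 rad/s.
2ζωₙ = 0.9, so ζ = 0.9/(2·3) = 0.15.
With ζ = 0.15 the response is underdamped.

ωₙ = 3 rad/s, ζ = 0.15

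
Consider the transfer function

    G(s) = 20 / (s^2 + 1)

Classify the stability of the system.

The denominator s^2 + 1 factors as (s^2 + 1), giving poles at s = ±j.
Since the simple pole(s) at s = j, -j lie on the jω-axis with none in the right half-plane, the system is marginally stable.

marginally stable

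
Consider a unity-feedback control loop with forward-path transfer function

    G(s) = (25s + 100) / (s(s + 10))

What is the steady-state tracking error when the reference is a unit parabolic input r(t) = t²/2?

e_ss = ∞

G(s) has one pole at the origin.
This is a Type 1 system; Ka = lim_{s→0} s^2·G(s) = 0, so the steady-state error for a parabola input is infinite.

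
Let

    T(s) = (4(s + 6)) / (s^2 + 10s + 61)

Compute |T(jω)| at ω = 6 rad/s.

|T(j6)| ≈ 0.5222

Substitute s = j6: numerator = 24 + j24, denominator = 25 + j60.
|T(j6)| = |24 + j24| / |25 + j60| = 33.941 / 65 ≈ 0.5222.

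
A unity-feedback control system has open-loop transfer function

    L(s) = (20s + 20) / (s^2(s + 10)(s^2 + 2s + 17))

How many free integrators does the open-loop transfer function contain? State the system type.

Type 2

The denominator has 2 factors of s at the origin (free integrators), so this is a Type 2 system.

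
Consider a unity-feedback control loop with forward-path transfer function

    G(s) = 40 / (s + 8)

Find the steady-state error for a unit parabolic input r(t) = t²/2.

G(s) has no poles at the origin.
This is a Type 0 system; Ka = lim_{s→0} s^2·G(s) = 0, so the steady-state error for a parabola input is infinite.

e_ss = ∞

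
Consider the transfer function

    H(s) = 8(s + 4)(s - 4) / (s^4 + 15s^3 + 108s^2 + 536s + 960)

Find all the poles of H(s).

s = -2 + 6j, -2 - 6j, -3, -8

The poles are the roots of the denominator s^4 + 15s^3 + 108s^2 + 536s + 960 = 0.
Trying s = -3: the polynomial evaluates to 0, so (s + 3) is a factor.
Dividing out leaves s^3 + 12s^2 + 72s + 320 = 0.
This factors further as (s^2 + 4s + 40)(s + 8) = 0.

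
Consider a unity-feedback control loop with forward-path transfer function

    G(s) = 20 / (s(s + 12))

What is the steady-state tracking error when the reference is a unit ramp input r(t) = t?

e_ss = 0.6000

G(s) has one pole at the origin.
This is a Type 1 system. Kv = lim_{s→0} s·G(s) = 20/12 = 5/3.
e_ss = 1/Kv = 1/(5/3) = 3/5 ≈ 0.6000.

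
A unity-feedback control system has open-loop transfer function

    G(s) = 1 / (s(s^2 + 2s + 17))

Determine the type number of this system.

Type 1

The denominator has 1 factor of s at the origin (free integrator), so this is a Type 1 system.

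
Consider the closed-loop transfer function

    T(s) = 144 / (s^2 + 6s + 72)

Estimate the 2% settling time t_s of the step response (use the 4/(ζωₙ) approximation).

Comparing s^2 + 6s + 72 to s^2 + 2ζωₙs + ωₙ²: ωₙ = √72 ≈ 8.485 rad/s and ζ = 6/(2·√72) ≈ 0.3536.
ζωₙ = 6/2 = 3, so t_s ≈ 4/(ζωₙ) = 4/3 ≈ 1.333 s.

t_s ≈ 1.333 s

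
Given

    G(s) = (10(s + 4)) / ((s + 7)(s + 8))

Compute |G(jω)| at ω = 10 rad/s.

|G(j10)| ≈ 0.6890

Substitute s = j10: numerator = 40 + j100, denominator = -44 + j150.
|G(j10)| = |40 + j100| / |-44 + j150| = 107.70 / 156.32 ≈ 0.6890.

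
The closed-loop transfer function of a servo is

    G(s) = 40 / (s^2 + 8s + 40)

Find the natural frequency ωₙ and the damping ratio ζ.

Compare the denominator to the standard form s^2 + 2ζωₙs + ωₙ².
ωₙ² = 40, so ωₙ = √40 ≈ 6.325 rad/s.
2ζωₙ = 8, so ζ = 8/(2·√40) ≈ 0.6325.

ωₙ ≈ 6.325 rad/s, ζ ≈ 0.6325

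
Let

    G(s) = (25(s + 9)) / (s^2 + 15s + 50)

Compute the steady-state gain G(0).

G(0) = 9/2 ≈ 4.500

Set s = 0: G(0) = (225) / (50) = 9/2.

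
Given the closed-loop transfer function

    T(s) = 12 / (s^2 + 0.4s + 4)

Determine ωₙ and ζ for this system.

Compare the denominator to the standard form s^2 + 2ζωₙs + ωₙ².
ωₙ² = 4, so ωₙ = 2 rad/s.
2ζωₙ = 0.4, so ζ = 0.4/(2·2) = 0.1.
With ζ = 0.1 the response is underdamped.

ωₙ = 2 rad/s, ζ = 0.1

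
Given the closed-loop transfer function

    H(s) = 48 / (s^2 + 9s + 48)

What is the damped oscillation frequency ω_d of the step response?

Comparing s^2 + 9s + 48 to s^2 + 2ζωₙs + ωₙ²: ωₙ = √48 ≈ 6.928 rad/s and ζ = 9/(2·√48) ≈ 0.6495.
ζωₙ = 9/2 = 4.5, so ω_d = ωₙ√(1−ζ²) = √(ωₙ² − (ζωₙ)²) = √(48 − 4.5²) = √27.75 ≈ 5.268 rad/s.

ω_d ≈ 5.268 rad/s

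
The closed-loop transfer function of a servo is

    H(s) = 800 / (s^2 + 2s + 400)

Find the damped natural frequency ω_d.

Comparing s^2 + 2s + 400 to s^2 + 2ζωₙs + ωₙ²: ωₙ = 20 rad/s and ζ = 2/(2·20) = 0.05.
ζωₙ = 2/2 = 1, so ω_d = ωₙ√(1−ζ²) = √(ωₙ² − (ζωₙ)²) = √(400 − 1²) = √399 ≈ 19.97 rad/s.

ω_d ≈ 19.97 rad/s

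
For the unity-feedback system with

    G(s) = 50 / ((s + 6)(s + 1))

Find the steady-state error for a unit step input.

G(s) has no poles at the origin.
This is a Type 0 system. Kp = lim_{s→0} G(s) = 50/6 = 25/3.
e_ss = 1/(1 + Kp) = 1/(1 + 25/3) = 3/28 ≈ 0.1071.

e_ss = 0.1071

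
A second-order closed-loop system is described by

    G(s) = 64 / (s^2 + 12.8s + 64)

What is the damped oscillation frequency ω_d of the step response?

Comparing s^2 + 12.8s + 64 to s^2 + 2ζωₙs + ωₙ²: ωₙ = 8 rad/s and ζ = 12.8/(2·8) = 0.8.
ζωₙ = 12.8/2 = 6.4, so ω_d = ωₙ√(1−ζ²) = √(ωₙ² − (ζωₙ)²) = √(64 − 6.4²) = √23.04 = 4.800 rad/s.

ω_d = 4.800 rad/s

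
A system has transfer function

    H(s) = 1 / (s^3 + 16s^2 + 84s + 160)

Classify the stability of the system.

The denominator s^3 + 16s^2 + 84s + 160 factors as (s^2 + 8s + 20)(s + 8), giving poles at s = -4 ± 2j, -8.
Since all poles lie strictly in the left half-plane, the system is stable.

stable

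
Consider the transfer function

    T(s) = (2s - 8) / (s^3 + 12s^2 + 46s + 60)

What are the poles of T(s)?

The poles are the roots of the denominator s^3 + 12s^2 + 46s + 60 = 0.
Trying s = -6: the polynomial evaluates to 0, so (s + 6) is a factor.
Dividing out leaves s^2 + 6s + 10 = 0.
The quadratic formula then gives s = -3 ± 1j.

s = -6, -3 ± j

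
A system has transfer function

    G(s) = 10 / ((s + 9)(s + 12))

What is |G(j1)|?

|G(j1)| ≈ 0.09171

Substitute s = j1: numerator = 10, denominator = 107 + j21.
|G(j1)| = |10| / |107 + j21| = 10 / 109.04 ≈ 0.09171.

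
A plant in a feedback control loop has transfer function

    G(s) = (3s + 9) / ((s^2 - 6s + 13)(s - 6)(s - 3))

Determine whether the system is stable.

unstable

The poles can be read from the denominator factors: s = 3 ± 2j, 6, 3.
Since the pole(s) at s = 3 + 2j, 3 - 2j, 6, 3 lie in the right half-plane, the system is unstable.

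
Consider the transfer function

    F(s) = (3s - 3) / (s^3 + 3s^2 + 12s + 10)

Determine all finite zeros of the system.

s = 1

Set the numerator to zero: 3s - 3 = 0, i.e. 3·(s - 1) = 0.
So s = 1.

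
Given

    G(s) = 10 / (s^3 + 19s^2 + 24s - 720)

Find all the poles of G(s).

The poles are the roots of the denominator s^3 + 19s^2 + 24s - 720 = 0.
Trying s = -12: the polynomial evaluates to 0, so (s + 12) is a factor.
Dividing out leaves s^2 + 7s - 60 = 0.
Factoring the quadratic: (s - 5)(s + 12) = 0.

s = -12, 5, -12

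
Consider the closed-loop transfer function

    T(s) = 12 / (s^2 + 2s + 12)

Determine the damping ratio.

ζ ≈ 0.2887

Compare the denominator to the standard form s^2 + 2ζωₙs + ωₙ².
ωₙ² = 12, so ωₙ = √12 ≈ 3.464 rad/s.
2ζωₙ = 2, so ζ = 2/(2·√12) ≈ 0.2887.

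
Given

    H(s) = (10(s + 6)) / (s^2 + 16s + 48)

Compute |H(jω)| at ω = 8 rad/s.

|H(j8)| ≈ 0.7752

Substitute s = j8: numerator = 60 + j80, denominator = -16 + j128.
|H(j8)| = |60 + j80| / |-16 + j128| = 100 / 129.00 ≈ 0.7752.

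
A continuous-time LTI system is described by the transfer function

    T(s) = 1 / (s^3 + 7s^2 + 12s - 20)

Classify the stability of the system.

The denominator s^3 + 7s^2 + 12s - 20 factors as (s - 1)(s^2 + 8s + 20), giving poles at s = 1, -4 ± 2j.
Since the pole(s) at s = 1 lie in the right half-plane, the system is unstable.

unstable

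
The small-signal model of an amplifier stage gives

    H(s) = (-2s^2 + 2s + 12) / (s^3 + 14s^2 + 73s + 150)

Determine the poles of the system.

The poles are the roots of the denominator s^3 + 14s^2 + 73s + 150 = 0.
Trying s = -6: the polynomial evaluates to 0, so (s + 6) is a factor.
Dividing out leaves s^2 + 8s + 25 = 0.
The quadratic formula then gives s = -4 ± 3j.

s = -6, -4 + 3j, -4 - 3j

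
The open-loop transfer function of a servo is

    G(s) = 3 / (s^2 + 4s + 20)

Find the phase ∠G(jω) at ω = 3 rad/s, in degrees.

At s = j3: numerator = 3, denominator = 11 + j12.
∠G = ∠num − ∠den = 0° − (47.490°) = -47.49°.

∠G(j3) ≈ -47.49°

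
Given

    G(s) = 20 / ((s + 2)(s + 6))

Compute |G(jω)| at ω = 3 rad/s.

Substitute s = j3: numerator = 20, denominator = 3 + j24.
|G(j3)| = |20| / |3 + j24| = 20 / 24.187 ≈ 0.8269.

|G(j3)| ≈ 0.8269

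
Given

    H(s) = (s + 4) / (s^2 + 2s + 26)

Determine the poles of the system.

s = -1 ± 5j

The poles are the roots of the denominator s^2 + 2s + 26 = 0.
Using the quadratic formula: s = (-2 ± √(-100))/2 = -1 ± 5j.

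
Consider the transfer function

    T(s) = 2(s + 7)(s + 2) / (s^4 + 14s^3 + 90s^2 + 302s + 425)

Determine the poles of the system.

The poles are the roots of the denominator s^4 + 14s^3 + 90s^2 + 302s + 425 = 0.
No real roots exist; factor into two real quadratics: (s^2 + 8s + 17)(s^2 + 6s + 25) = 0.
Each quadratic gives a conjugate pair via the quadratic formula.

s = -4 + j, -4 - j, -3 + 4j, -3 - 4j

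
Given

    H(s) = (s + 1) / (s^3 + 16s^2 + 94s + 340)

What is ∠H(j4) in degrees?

∠H(j4) ≈ 1.032°

At s = j4: numerator = 1 + j4, denominator = 84 + j312.
∠H = ∠num − ∠den = 75.964° − (74.932°) = 1.032°.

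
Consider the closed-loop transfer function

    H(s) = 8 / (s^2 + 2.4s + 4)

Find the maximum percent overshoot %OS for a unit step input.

%OS ≈ 9.48%

Comparing s^2 + 2.4s + 4 to s^2 + 2ζωₙs + ωₙ²: ωₙ = 2 rad/s and ζ = 2.4/(2·2) = 0.6.
%OS = 100·exp(−πζ/√(1−ζ²)) = 100·exp(−π·0.6/√(1−0.6²)) ≈ 9.48%.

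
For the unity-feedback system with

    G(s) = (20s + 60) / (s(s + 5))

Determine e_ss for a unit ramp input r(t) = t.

e_ss = 0.08333

G(s) has one pole at the origin.
This is a Type 1 system. Kv = lim_{s→0} s·G(s) = 60/5 = 12.
e_ss = 1/Kv = 1/(12) = 1/12 ≈ 0.08333.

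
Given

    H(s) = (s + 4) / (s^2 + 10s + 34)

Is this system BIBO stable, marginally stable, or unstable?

stable

The poles can be read from the denominator factors: s = -5 + 3j, -5 - 3j.
Since all poles lie strictly in the left half-plane, the system is stable.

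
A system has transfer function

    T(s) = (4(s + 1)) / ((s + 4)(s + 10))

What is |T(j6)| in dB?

|T(j6)|_dB ≈ -10.8 dB

Substitute s = j6: numerator = 4 + j24, denominator = 4 + j84.
|T(j6)| = |4 + j24| / |4 + j84| = 24.331 / 84.095 ≈ 0.2893.
In decibels: 20·log₁₀(0.2893) ≈ -10.8 dB.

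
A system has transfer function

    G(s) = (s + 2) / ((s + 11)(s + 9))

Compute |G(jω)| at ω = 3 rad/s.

Substitute s = j3: numerator = 2 + j3, denominator = 90 + j60.
|G(j3)| = |2 + j3| / |90 + j60| = 3.6056 / 108.17 ≈ 0.03333.

|G(j3)| ≈ 0.03333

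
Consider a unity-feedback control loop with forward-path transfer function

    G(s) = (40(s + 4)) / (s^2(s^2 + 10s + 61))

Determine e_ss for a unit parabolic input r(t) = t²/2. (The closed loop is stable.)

e_ss = 0.3812

G(s) has 2 poles at the origin.
This is a Type 2 system. Ka = lim_{s→0} s^2·G(s) = 160/61.
e_ss = 1/Ka = 1/(160/61) = 61/160 ≈ 0.3812.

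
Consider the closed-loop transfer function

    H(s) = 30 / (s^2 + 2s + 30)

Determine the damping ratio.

ζ ≈ 0.1826

Compare the denominator to the standard form s^2 + 2ζωₙs + ωₙ².
ωₙ² = 30, so ωₙ = √30 ≈ 5.477 rad/s.
2ζωₙ = 2, so ζ = 2/(2·√30) ≈ 0.1826.
With ζ = 0.1826 the response is underdamped.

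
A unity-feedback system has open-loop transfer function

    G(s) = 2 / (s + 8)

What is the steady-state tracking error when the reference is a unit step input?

e_ss = 0.8000

G(s) has no poles at the origin.
This is a Type 0 system. Kp = lim_{s→0} G(s) = 2/8 = 1/4.
e_ss = 1/(1 + Kp) = 1/(1 + 1/4) = 4/5 ≈ 0.8000.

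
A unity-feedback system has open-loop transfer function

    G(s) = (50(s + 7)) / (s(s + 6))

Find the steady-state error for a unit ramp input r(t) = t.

e_ss = 0.01714

G(s) has one pole at the origin.
This is a Type 1 system. Kv = lim_{s→0} s·G(s) = 350/6 = 175/3.
e_ss = 1/Kv = 1/(175/3) = 3/175 ≈ 0.01714.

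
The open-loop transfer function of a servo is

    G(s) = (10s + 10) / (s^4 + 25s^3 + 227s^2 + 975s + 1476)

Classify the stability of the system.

The denominator s^4 + 25s^3 + 227s^2 + 975s + 1476 factors as (s^2 + 10s + 41)(s + 3)(s + 12), giving poles at s = -5 ± 4j, -3, -12.
Since all poles lie strictly in the left half-plane, the system is stable.

stable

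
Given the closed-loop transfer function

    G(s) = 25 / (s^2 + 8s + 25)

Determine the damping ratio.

ζ = 0.8

Compare the denominator to the standard form s^2 + 2ζωₙs + ωₙ².
ωₙ² = 25, so ωₙ = 5 rad/s.
2ζωₙ = 8, so ζ = 8/(2·5) = 0.8.
With ζ = 0.8 the response is underdamped.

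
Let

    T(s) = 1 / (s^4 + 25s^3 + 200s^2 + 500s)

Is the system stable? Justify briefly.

marginally stable

The denominator s^4 + 25s^3 + 200s^2 + 500s factors as s(s + 10)^2(s + 5), giving poles at s = 0, -10, -10, -5.
Since the simple pole(s) at s = 0 lie on the jω-axis with none in the right half-plane, the system is marginally stable.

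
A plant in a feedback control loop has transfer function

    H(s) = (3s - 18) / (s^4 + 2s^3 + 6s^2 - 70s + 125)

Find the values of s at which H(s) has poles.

s = 2 ± j, -3 ± 4j

The poles are the roots of the denominator s^4 + 2s^3 + 6s^2 - 70s + 125 = 0.
No real roots exist; factor into two real quadratics: (s^2 - 4s + 5)(s^2 + 6s + 25) = 0.
Each quadratic gives a conjugate pair via the quadratic formula.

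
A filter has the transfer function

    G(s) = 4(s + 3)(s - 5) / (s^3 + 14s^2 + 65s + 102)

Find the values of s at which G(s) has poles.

The poles are the roots of the denominator s^3 + 14s^2 + 65s + 102 = 0.
Trying s = -6: the polynomial evaluates to 0, so (s + 6) is a factor.
Dividing out leaves s^2 + 8s + 17 = 0.
The quadratic formula then gives s = -4 ± 1j.

s = -4 ± j, -6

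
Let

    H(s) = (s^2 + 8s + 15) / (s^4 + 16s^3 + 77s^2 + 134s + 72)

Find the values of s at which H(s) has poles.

The poles are the roots of the denominator s^4 + 16s^3 + 77s^2 + 134s + 72 = 0.
Trying s = -9: the polynomial evaluates to 0, so (s + 9) is a factor.
Dividing out leaves s^3 + 7s^2 + 14s + 8 = 0.
This factors further as (s + 2)(s + 1)(s + 4) = 0.

s = -9, -2, -1, -4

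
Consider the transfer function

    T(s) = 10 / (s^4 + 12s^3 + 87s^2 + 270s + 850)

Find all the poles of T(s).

The poles are the roots of the denominator s^4 + 12s^3 + 87s^2 + 270s + 850 = 0.
No real roots exist; factor into two real quadratics: (s^2 + 10s + 50)(s^2 + 2s + 17) = 0.
Each quadratic gives a conjugate pair via the quadratic formula.

s = -5 + 5j, -5 - 5j, -1 + 4j, -1 - 4j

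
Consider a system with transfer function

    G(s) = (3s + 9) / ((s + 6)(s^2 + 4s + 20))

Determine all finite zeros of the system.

s = -3

Set the numerator to zero: 3s + 9 = 0, i.e. 3·(s + 3) = 0.
So s = -3.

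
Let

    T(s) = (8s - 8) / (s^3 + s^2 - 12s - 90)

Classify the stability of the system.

The denominator s^3 + s^2 - 12s - 90 factors as (s^2 + 6s + 18)(s - 5), giving poles at s = -3 ± 3j, 5.
Since the pole(s) at s = 5 lie in the right half-plane, the system is unstable.

unstable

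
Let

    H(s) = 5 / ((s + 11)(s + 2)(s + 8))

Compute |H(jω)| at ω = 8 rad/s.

|H(j8)| ≈ 0.003940

Substitute s = j8: numerator = 5, denominator = -1168 + j496.
|H(j8)| = |5| / |-1168 + j496| = 5 / 1269.0 ≈ 0.003940.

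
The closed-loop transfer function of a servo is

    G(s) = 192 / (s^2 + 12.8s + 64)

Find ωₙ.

Compare the denominator to the standard form s^2 + 2ζωₙs + ωₙ².
ωₙ² = 64, so ωₙ = 8 rad/s.

ωₙ = 8 rad/s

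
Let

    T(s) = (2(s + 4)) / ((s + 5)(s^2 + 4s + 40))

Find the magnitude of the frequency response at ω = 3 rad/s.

Substitute s = j3: numerator = 8 + j6, denominator = 119 + j153.
|T(j3)| = |8 + j6| / |119 + j153| = 10 / 193.83 ≈ 0.05159.

|T(j3)| ≈ 0.05159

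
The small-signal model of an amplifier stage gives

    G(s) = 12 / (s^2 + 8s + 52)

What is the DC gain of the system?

Set s = 0: G(0) = (12) / (52) = 3/13.

G(0) = 3/13 ≈ 0.2308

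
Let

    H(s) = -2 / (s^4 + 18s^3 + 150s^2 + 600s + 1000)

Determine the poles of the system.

s = -4 ± 2j, -5 ± 5j

The poles are the roots of the denominator s^4 + 18s^3 + 150s^2 + 600s + 1000 = 0.
No real roots exist; factor into two real quadratics: (s^2 + 8s + 20)(s^2 + 10s + 50) = 0.
Each quadratic gives a conjugate pair via the quadratic formula.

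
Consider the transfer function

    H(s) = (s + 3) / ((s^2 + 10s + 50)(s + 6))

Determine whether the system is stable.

The poles can be read from the denominator factors: s = -5 ± 5j, -6.
Since all poles lie strictly in the left half-plane, the system is stable.

stable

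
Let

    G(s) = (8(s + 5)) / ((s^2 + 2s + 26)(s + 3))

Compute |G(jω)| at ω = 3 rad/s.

Substitute s = j3: numerator = 40 + j24, denominator = 33 + j69.
|G(j3)| = |40 + j24| / |33 + j69| = 46.648 / 76.485 ≈ 0.6099.

|G(j3)| ≈ 0.6099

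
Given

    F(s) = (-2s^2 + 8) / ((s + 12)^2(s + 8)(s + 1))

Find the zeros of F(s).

s = 2, -2

Set the numerator to zero: -2s^2 + 8 = 0, i.e. -2·(s^2 - 4) = 0.
Factoring: (s - 2)(s + 2) = 0.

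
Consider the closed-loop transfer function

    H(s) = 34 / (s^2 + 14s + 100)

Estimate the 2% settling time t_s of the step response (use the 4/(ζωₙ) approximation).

Comparing s^2 + 14s + 100 to s^2 + 2ζωₙs + ωₙ²: ωₙ = 10 rad/s and ζ = 14/(2·10) = 0.7.
ζωₙ = 14/2 = 7, so t_s ≈ 4/(ζωₙ) = 4/7 ≈ 0.5714 s.

t_s ≈ 0.5714 s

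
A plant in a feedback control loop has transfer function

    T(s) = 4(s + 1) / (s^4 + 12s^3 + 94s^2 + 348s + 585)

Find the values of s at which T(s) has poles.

The poles are the roots of the denominator s^4 + 12s^3 + 94s^2 + 348s + 585 = 0.
No real roots exist; factor into two real quadratics: (s^2 + 6s + 45)(s^2 + 6s + 13) = 0.
Each quadratic gives a conjugate pair via the quadratic formula.

s = -3 ± 6j, -3 ± 2j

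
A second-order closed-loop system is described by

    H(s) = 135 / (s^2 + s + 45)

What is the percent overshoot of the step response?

%OS ≈ 79.1%

Comparing s^2 + s + 45 to s^2 + 2ζωₙs + ωₙ²: ωₙ = √45 ≈ 6.708 rad/s and ζ = 1/(2·√45) ≈ 0.07454.
%OS = 100·exp(−πζ/√(1−ζ²)) = 100·exp(−π·0.07454/√(1−0.07454²)) ≈ 79.1%.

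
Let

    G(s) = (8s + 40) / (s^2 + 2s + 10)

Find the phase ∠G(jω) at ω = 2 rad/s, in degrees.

At s = j2: numerator = 40 + j16, denominator = 6 + j4.
∠G = ∠num − ∠den = 21.801° − (33.690°) = -11.89°.

∠G(j2) ≈ -11.89°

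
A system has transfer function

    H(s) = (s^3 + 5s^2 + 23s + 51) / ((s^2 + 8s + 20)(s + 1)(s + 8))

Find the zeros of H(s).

Set the numerator to zero: s^3 + 5s^2 + 23s + 51 = 0.
Factoring: (s + 3)(s^2 + 2s + 17) = 0.

s = -3, -1 ± 4j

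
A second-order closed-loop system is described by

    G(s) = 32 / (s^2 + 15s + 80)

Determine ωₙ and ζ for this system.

ωₙ ≈ 8.944 rad/s, ζ ≈ 0.8385

Compare the denominator to the standard form s^2 + 2ζωₙs + ωₙ².
ωₙ² = 80, so ωₙ = √80 ≈ 8.944 rad/s.
2ζωₙ = 15, so ζ = 15/(2·√80) ≈ 0.8385.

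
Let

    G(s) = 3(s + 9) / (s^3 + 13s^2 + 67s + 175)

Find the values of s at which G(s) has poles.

The poles are the roots of the denominator s^3 + 13s^2 + 67s + 175 = 0.
Trying s = -7: the polynomial evaluates to 0, so (s + 7) is a factor.
Dividing out leaves s^2 + 6s + 25 = 0.
The quadratic formula then gives s = -3 ± 4j.

s = -3 + 4j, -3 - 4j, -7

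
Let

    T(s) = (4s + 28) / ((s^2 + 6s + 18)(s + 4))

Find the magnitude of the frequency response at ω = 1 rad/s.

|T(j1)| ≈ 0.3805

Substitute s = j1: numerator = 28 + j4, denominator = 62 + j41.
|T(j1)| = |28 + j4| / |62 + j41| = 28.284 / 74.330 ≈ 0.3805.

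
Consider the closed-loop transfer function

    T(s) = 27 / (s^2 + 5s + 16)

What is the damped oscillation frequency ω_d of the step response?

Comparing s^2 + 5s + 16 to s^2 + 2ζωₙs + ωₙ²: ωₙ = 4 rad/s and ζ = 5/(2·4) = 0.625.
ζωₙ = 5/2 = 2.5, so ω_d = ωₙ√(1−ζ²) = √(ωₙ² − (ζωₙ)²) = √(16 − 2.5²) = √9.75 ≈ 3.122 rad/s.

ω_d ≈ 3.122 rad/s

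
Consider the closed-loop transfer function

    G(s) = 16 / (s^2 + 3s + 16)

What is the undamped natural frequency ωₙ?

ωₙ = 4 rad/s

Compare the denominator to the standard form s^2 + 2ζωₙs + ωₙ².
ωₙ² = 16, so ωₙ = 4 rad/s.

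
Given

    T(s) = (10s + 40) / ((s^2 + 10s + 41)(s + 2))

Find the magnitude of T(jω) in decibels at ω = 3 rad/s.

Substitute s = j3: numerator = 40 + j30, denominator = -26 + j156.
|T(j3)| = |40 + j30| / |-26 + j156| = 50 / 158.15 ≈ 0.3162.
In decibels: 20·log₁₀(0.3162) ≈ -10.0 dB.

|T(j3)|_dB ≈ -10.0 dB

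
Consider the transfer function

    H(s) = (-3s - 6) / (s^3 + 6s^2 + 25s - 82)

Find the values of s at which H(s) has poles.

The poles are the roots of the denominator s^3 + 6s^2 + 25s - 82 = 0.
Trying s = 2: the polynomial evaluates to 0, so (s - 2) is a factor.
Dividing out leaves s^2 + 8s + 41 = 0.
The quadratic formula then gives s = -4 ± 5j.

s = -4 ± 5j, 2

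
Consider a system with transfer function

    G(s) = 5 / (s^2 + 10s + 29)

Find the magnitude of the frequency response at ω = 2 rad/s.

|G(j2)| ≈ 0.1562

Substitute s = j2: numerator = 5, denominator = 25 + j20.
|G(j2)| = |5| / |25 + j20| = 5 / 32.016 ≈ 0.1562.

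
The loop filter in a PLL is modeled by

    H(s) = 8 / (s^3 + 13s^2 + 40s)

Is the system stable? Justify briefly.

The denominator s^3 + 13s^2 + 40s factors as s(s + 5)(s + 8), giving poles at s = 0, -5, -8.
Since the simple pole(s) at s = 0 lie on the jω-axis with none in the right half-plane, the system is marginally stable.

marginally stable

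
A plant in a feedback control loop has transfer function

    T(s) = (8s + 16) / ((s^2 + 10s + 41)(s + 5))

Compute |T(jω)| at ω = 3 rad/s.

|T(j3)| ≈ 0.1128

Substitute s = j3: numerator = 16 + j24, denominator = 70 + j246.
|T(j3)| = |16 + j24| / |70 + j246| = 28.844 / 255.77 ≈ 0.1128.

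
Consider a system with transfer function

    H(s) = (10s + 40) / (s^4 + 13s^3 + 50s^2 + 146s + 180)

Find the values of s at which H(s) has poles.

s = -1 ± 3j, -9, -2

The poles are the roots of the denominator s^4 + 13s^3 + 50s^2 + 146s + 180 = 0.
Trying s = -9: the polynomial evaluates to 0, so (s + 9) is a factor.
Dividing out leaves s^3 + 4s^2 + 14s + 20 = 0.
This factors further as (s^2 + 2s + 10)(s + 2) = 0.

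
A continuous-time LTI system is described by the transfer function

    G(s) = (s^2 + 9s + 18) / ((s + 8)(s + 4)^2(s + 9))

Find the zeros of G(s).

s = -6, -3

Set the numerator to zero: s^2 + 9s + 18 = 0.
Factoring: (s + 6)(s + 3) = 0.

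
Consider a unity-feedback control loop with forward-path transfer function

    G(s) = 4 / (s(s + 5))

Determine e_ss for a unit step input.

e_ss = 0

G(s) has one pole at the origin.
This is a Type 1 system; for a step input the steady-state error is zero.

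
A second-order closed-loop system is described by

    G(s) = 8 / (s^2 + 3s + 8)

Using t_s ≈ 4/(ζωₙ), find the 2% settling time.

Comparing s^2 + 3s + 8 to s^2 + 2ζωₙs + ωₙ²: ωₙ = √8 ≈ 2.828 rad/s and ζ = 3/(2·√8) ≈ 0.5303.
ζωₙ = 3/2 = 1.5, so t_s ≈ 4/(ζωₙ) = 4/1.5 ≈ 2.667 s.

t_s ≈ 2.667 s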